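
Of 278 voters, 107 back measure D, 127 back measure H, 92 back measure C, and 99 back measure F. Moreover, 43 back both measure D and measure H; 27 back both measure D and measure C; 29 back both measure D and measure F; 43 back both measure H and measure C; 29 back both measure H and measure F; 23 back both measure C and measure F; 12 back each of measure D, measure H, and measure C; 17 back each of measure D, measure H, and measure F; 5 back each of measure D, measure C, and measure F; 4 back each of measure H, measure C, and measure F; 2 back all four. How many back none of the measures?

N(≥1) = 107 + 127 + 92 + 99 − 43 − 27 − 29 − 43 − 29 − 23 + 12 + 17 + 5 + 4 − 2 = 267
None: 278 − 267 = 11

11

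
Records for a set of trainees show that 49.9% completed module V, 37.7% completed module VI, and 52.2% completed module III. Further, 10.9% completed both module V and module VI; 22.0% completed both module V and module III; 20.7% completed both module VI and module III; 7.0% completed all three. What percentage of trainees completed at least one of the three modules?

By inclusion-exclusion,
P(union) = 49.9 + 37.7 + 52.2 − 10.9 − 22.0 − 20.7 + 7.0 = 93.2%

93.2%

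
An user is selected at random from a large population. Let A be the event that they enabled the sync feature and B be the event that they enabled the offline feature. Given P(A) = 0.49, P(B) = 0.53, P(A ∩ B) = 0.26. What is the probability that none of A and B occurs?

0.24

P(A ∪ B) = 0.49 + 0.53 − 0.26 = 0.76
P(none) = 1 − 0.76 = 0.24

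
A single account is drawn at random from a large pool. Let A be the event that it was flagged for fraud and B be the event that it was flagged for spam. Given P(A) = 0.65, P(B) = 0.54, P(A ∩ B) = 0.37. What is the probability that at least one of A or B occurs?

P(A ∪ B) = 0.65 + 0.54 − 0.37 = 0.82

0.82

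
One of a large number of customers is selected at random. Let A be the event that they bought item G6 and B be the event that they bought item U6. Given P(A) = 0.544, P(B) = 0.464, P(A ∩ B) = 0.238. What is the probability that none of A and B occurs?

0.230

P(A ∪ B) = 0.544 + 0.464 − 0.238 = 0.770
P(none) = 1 − 0.770 = 0.230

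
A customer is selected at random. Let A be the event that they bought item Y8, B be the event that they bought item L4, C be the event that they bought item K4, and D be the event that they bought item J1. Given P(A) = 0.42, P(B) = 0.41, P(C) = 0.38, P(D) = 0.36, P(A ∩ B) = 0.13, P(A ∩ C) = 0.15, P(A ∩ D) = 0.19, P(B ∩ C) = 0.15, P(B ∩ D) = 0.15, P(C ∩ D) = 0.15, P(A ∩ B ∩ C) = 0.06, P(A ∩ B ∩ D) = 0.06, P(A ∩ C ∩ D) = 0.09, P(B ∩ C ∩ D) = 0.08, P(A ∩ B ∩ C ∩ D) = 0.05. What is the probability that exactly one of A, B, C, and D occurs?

0.40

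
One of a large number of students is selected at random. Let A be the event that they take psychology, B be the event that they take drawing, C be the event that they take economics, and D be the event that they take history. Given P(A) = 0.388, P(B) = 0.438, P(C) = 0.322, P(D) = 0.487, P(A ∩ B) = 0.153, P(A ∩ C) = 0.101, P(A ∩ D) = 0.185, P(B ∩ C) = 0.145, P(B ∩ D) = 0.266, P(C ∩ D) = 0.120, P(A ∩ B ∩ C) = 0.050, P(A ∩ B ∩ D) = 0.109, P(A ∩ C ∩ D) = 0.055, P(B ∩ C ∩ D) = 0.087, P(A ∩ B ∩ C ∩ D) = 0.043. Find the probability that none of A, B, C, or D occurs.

0.077

Using inclusion–exclusion:
P(A ∪ B ∪ C ∪ D) = 0.388 + 0.438 + 0.322 + 0.487 − 0.153 − 0.101 − 0.185 − 0.145 − 0.266 − 0.120 + 0.050 + 0.109 + 0.055 + 0.087 − 0.043 = 0.923
P(none) = 1 − 0.923 = 0.077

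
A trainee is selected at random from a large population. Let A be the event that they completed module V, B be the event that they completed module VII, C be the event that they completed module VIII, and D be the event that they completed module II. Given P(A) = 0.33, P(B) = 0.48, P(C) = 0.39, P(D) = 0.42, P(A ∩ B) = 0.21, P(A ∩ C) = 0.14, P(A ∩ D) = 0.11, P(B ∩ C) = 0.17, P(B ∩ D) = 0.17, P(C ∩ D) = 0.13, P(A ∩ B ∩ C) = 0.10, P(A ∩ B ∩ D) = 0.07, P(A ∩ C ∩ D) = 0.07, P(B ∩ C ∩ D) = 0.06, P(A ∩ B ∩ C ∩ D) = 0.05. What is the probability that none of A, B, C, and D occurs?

P(A ∪ B ∪ C ∪ D) = 0.33 + 0.48 + 0.39 + 0.42 − 0.21 − 0.14 − 0.11 − 0.17 − 0.17 − 0.13 + 0.10 + 0.07 + 0.07 + 0.06 − 0.05 = 0.94
P(none) = 1 − 0.94 = 0.06

0.06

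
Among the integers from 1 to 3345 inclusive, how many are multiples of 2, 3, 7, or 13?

2463

By inclusion-exclusion,
⌊3345/2⌋ + ⌊3345/3⌋ + ⌊3345/7⌋ + ⌊3345/13⌋ − ⌊3345/6⌋ − ⌊3345/14⌋ − ⌊3345/26⌋ − ⌊3345/21⌋ − ⌊3345/39⌋ − ⌊3345/91⌋ + ⌊3345/42⌋ + ⌊3345/78⌋ + ⌊3345/182⌋ + ⌊3345/273⌋ − ⌊3345/546⌋ = 1672 + 1115 + 477 + 257 − 557 − 238 − 128 − 159 − 85 − 36 + 79 + 42 + 18 + 12 − 6 = 2463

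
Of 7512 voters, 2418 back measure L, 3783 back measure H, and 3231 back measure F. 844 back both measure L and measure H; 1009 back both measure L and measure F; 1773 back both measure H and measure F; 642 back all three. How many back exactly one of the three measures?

|exactly one| = 2418 + 3783 + 3231 − 2·844 − 2·1009 − 2·1773 + 3·642 = 4106

4106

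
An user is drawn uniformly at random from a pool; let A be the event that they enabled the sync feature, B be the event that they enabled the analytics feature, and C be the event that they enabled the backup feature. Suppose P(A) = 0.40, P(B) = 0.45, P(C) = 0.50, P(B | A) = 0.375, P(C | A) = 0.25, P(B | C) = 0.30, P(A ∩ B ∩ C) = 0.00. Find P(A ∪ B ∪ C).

0.95

P(A ∩ B) = P(A)·P(B|A) = 0.40 × 0.375 = 0.15
P(A ∩ C) = P(A)·P(C|A) = 0.40 × 0.25 = 0.10
P(B ∩ C) = P(C)·P(B|C) = 0.50 × 0.30 = 0.15
By inclusion–exclusion:
P(A ∪ B ∪ C) = 0.40 + 0.45 + 0.50 − 0.15 − 0.10 − 0.15 + 0.00 = 0.95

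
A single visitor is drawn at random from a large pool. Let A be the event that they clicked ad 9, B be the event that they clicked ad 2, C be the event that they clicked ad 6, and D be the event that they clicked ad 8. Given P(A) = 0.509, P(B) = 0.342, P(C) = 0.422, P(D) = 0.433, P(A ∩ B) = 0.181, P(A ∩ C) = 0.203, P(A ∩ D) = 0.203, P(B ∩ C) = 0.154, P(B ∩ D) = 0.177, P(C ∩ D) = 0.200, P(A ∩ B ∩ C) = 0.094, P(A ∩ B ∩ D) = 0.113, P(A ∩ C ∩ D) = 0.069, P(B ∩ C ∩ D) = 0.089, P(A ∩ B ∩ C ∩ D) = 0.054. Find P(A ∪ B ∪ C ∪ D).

0.899

Apply inclusion-exclusion:
P(A ∪ B ∪ C ∪ D) = 0.509 + 0.342 + 0.422 + 0.433 − 0.181 − 0.203 − 0.203 − 0.154 − 0.177 − 0.200 + 0.094 + 0.113 + 0.069 + 0.089 − 0.054 = 0.899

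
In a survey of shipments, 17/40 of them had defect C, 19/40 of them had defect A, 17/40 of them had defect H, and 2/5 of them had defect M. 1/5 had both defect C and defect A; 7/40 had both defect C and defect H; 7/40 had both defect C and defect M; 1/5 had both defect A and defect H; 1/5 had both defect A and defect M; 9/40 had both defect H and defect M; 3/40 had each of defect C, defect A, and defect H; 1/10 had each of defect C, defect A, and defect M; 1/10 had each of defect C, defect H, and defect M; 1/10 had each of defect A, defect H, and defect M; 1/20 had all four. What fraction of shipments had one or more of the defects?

By inclusion–exclusion:
P(at least one) = 17/40 + 19/40 + 17/40 + 2/5 − 1/5 − 7/40 − 7/40 − 1/5 − 1/5 − 9/40 + 3/40 + 1/10 + 1/10 + 1/10 − 1/20 = 7/8

7/8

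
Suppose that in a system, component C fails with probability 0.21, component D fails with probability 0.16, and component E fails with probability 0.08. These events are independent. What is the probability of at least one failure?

P(none) = (1 − 0.21) × (1 − 0.16) × (1 − 0.08) = 0.79 × 0.84 × 0.92 = 0.610512
P(at least one) = 1 − 0.610512 = 0.389488

0.389488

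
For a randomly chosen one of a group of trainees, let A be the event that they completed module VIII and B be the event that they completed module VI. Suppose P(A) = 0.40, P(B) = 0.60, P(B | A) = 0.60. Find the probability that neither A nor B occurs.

0.24

P(A ∩ B) = P(A)·P(B|A) = 0.40 × 0.60 = 0.24
Inclusion–exclusion gives
P(A ∪ B) = 0.40 + 0.60 − 0.24 = 0.76
P(none) = 1 − 0.76 = 0.24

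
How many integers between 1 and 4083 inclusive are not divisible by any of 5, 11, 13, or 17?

816 + 371 + 314 + 240 − 74 − 62 − 48 − 28 − 21 − 18 + 5 + 4 + 3 + 1 − 0 = 1503
4083 − 1503 = 2580

2580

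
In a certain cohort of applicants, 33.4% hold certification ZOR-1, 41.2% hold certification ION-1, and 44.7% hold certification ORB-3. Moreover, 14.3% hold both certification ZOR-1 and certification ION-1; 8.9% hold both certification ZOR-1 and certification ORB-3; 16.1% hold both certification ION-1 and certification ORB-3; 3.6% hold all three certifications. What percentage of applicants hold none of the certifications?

16.4%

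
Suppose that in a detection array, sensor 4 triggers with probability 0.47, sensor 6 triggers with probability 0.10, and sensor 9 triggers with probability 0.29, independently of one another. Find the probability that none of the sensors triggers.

0.33867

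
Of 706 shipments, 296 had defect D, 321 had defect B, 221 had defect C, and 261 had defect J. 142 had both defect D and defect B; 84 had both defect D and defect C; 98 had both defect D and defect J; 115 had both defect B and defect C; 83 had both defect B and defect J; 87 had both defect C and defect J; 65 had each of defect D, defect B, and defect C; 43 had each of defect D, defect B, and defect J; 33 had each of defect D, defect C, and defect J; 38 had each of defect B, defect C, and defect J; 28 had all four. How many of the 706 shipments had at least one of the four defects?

Using inclusion–exclusion:
|at least one| = 296 + 321 + 221 + 261 − 142 − 84 − 98 − 115 − 83 − 87 + 65 + 43 + 33 + 38 − 28 = 641

641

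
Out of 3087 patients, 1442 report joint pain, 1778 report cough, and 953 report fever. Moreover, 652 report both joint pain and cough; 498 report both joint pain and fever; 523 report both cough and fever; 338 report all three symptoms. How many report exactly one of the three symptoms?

N(exactly one) = 1442 + 1778 + 953 − 2·652 − 2·498 − 2·523 + 3·338 = 1841

1841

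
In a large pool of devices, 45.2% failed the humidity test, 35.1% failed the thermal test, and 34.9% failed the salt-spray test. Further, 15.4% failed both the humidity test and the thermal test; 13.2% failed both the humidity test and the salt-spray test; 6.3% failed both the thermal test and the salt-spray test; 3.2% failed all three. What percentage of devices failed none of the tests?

16.5%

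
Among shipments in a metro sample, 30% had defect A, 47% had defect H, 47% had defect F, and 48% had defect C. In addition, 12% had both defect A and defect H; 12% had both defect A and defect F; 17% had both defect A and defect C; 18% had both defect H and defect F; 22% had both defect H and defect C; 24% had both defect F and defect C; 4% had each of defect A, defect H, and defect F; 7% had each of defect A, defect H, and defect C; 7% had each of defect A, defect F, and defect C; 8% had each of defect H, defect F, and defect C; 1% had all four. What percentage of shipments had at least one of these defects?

92%

By inclusion–exclusion:
P(union) = 30 + 47 + 47 + 48 − 12 − 12 − 17 − 18 − 22 − 24 + 4 + 7 + 7 + 8 − 1 = 92%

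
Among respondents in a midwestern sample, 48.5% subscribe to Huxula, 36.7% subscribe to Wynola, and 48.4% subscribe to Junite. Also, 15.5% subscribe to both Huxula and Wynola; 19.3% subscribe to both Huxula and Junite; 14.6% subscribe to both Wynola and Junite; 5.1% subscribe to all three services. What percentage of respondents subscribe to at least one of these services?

P(union) = 48.5 + 36.7 + 48.4 − 15.5 − 19.3 − 14.6 + 5.1 = 89.3%

89.3%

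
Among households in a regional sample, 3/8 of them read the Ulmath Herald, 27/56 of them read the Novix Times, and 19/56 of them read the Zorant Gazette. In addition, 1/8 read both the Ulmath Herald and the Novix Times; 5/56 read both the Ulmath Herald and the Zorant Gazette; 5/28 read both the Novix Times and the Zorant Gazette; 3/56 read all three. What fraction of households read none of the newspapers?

By inclusion–exclusion:
P(union) = 3/8 + 27/56 + 19/56 − 1/8 − 5/56 − 5/28 + 3/56 = 6/7
P(none) = 1 − 6/7 = 1/7

1/7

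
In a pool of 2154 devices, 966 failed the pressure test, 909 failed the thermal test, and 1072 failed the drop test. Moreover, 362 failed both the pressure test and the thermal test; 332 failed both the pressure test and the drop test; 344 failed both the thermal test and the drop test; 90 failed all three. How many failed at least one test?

1999

N(≥1) = 966 + 909 + 1072 − 362 − 332 − 344 + 90 = 1999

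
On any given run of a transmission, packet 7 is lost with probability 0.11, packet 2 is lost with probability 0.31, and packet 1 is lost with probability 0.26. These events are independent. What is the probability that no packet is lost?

0.454434

P(none) = (1 − 0.11) × (1 − 0.31) × (1 − 0.26) = 0.89 × 0.69 × 0.74 = 0.454434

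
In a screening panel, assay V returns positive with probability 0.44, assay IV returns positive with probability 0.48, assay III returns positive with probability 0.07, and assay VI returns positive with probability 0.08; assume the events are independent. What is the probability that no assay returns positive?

P(none) = (1 − 0.44) × (1 − 0.48) × (1 − 0.07) × (1 − 0.08) = 0.56 × 0.52 × 0.93 × 0.92 = 0.24915072

0.24915072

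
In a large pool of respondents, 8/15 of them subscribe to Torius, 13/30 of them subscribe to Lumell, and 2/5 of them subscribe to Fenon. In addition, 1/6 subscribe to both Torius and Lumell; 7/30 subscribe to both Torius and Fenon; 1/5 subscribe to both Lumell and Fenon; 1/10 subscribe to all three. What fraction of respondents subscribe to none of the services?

2/15

P(≥1) = 8/15 + 13/30 + 2/5 − 1/6 − 7/30 − 1/5 + 1/10 = 13/15
P(none) = 1 − 13/15 = 2/15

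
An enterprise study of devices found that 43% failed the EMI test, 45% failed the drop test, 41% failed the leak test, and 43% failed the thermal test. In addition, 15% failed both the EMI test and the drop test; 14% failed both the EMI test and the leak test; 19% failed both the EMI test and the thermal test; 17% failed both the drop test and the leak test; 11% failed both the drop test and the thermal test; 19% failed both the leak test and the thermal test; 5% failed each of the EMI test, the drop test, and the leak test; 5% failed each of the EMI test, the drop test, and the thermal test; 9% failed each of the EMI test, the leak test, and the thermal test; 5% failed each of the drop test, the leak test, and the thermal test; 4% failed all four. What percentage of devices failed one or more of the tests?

97%

P(≥1) = 43 + 45 + 41 + 43 − 15 − 14 − 19 − 17 − 11 − 19 + 5 + 5 + 9 + 5 − 4 = 97%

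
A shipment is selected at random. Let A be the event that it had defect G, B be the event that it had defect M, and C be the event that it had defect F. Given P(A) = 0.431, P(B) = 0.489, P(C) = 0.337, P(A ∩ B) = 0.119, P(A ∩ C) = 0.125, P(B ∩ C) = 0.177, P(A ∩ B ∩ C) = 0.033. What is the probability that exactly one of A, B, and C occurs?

By inclusion–exclusion (exactly-one form):
P(exactly one) = 0.431 + 0.489 + 0.337 − 2·0.119 − 2·0.125 − 2·0.177 + 3·0.033 = 0.514

0.514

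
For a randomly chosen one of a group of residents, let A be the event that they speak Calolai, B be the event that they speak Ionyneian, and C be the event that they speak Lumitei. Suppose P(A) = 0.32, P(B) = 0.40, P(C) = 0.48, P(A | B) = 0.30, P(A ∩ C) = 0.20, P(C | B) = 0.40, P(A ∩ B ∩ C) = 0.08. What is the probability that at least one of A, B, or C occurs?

P(A ∩ B) = P(B)·P(A|B) = 0.40 × 0.30 = 0.12
P(B ∩ C) = P(B)·P(C|B) = 0.40 × 0.40 = 0.16
Inclusion–exclusion gives
P(A ∪ B ∪ C) = 0.32 + 0.40 + 0.48 − 0.12 − 0.20 − 0.16 + 0.08 = 0.80

0.80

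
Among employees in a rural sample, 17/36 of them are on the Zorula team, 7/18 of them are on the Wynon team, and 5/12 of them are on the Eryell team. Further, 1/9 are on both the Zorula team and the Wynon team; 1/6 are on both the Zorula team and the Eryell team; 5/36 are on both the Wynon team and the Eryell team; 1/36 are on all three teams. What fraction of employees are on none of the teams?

Apply inclusion-exclusion:
P(≥1) = 17/36 + 7/18 + 5/12 − 1/9 − 1/6 − 5/36 + 1/36 = 8/9
P(none) = 1 − 8/9 = 1/9

1/9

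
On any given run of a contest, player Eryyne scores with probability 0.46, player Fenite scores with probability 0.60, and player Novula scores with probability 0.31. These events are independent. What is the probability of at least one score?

0.85096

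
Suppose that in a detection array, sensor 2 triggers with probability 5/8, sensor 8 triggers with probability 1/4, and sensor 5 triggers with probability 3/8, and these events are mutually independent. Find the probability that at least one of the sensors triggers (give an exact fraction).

Independence gives P(none) = ∏(1 − pᵢ).
P(none) = (1 − 5/8) × (1 − 1/4) × (1 − 3/8) = 3/8 × 3/4 × 5/8 = 45/256
P(at least one) = 1 − 45/256 = 211/256

211/256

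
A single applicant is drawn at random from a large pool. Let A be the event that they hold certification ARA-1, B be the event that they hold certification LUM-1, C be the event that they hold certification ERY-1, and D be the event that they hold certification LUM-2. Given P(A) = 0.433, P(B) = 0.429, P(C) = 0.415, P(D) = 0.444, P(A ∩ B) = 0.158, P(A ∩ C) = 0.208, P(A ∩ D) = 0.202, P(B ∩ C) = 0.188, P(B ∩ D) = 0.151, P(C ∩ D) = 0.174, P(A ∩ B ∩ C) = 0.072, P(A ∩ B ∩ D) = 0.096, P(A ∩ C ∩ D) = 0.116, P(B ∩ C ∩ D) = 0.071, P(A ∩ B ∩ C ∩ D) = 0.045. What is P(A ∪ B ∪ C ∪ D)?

Inclusion–exclusion gives
P(A ∪ B ∪ C ∪ D) = 0.433 + 0.429 + 0.415 + 0.444 − 0.158 − 0.208 − 0.202 − 0.188 − 0.151 − 0.174 + 0.072 + 0.096 + 0.116 + 0.071 − 0.045 = 0.950

0.950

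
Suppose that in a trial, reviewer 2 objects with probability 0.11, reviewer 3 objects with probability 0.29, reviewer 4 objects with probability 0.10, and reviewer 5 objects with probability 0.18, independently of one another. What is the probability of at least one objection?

P(none) = (1 − 0.11) × (1 − 0.29) × (1 − 0.10) × (1 − 0.18) = 0.89 × 0.71 × 0.90 × 0.82 = 0.4663422
P(at least one) = 1 − 0.4663422 = 0.5336578

0.5336578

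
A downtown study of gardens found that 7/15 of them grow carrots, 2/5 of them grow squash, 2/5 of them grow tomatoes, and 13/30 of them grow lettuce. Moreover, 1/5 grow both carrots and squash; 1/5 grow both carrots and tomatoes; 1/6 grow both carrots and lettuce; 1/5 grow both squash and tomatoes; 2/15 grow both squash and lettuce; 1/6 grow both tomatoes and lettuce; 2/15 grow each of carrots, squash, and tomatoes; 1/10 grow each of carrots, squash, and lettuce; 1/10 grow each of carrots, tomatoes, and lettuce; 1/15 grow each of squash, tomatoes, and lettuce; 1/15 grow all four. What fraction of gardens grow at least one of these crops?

29/30

P(union) = 7/15 + 2/5 + 2/5 + 13/30 − 1/5 − 1/5 − 1/6 − 1/5 − 2/15 − 1/6 + 2/15 + 1/10 + 1/10 + 1/15 − 1/15 = 29/30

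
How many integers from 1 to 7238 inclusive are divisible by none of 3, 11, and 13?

⌊7238/3⌋ + ⌊7238/11⌋ + ⌊7238/13⌋ − ⌊7238/33⌋ − ⌊7238/39⌋ − ⌊7238/143⌋ + ⌊7238/429⌋ = 2412 + 658 + 556 − 219 − 185 − 50 + 16 = 3188
7238 − 3188 = 4050

4050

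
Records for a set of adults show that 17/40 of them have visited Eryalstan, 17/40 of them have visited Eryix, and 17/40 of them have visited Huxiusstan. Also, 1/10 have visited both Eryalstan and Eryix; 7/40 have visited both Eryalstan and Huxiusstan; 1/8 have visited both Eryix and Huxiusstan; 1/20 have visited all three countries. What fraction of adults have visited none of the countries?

Inclusion–exclusion gives
P(at least one) = 17/40 + 17/40 + 17/40 − 1/10 − 7/40 − 1/8 + 1/20 = 37/40
P(none) = 1 − 37/40 = 3/40

3/40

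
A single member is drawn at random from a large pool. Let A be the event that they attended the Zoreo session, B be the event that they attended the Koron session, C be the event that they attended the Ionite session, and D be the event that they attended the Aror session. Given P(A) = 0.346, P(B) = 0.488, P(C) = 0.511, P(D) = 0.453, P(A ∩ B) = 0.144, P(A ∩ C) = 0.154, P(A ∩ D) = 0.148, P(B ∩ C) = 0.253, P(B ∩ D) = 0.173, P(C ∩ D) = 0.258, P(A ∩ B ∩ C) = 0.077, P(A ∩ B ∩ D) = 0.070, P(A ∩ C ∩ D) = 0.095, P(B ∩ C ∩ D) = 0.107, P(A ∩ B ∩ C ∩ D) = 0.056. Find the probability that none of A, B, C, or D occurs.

P(A ∪ B ∪ C ∪ D) = 0.346 + 0.488 + 0.511 + 0.453 − 0.144 − 0.154 − 0.148 − 0.253 − 0.173 − 0.258 + 0.077 + 0.070 + 0.095 + 0.107 − 0.056 = 0.961
P(none) = 1 − 0.961 = 0.039

0.039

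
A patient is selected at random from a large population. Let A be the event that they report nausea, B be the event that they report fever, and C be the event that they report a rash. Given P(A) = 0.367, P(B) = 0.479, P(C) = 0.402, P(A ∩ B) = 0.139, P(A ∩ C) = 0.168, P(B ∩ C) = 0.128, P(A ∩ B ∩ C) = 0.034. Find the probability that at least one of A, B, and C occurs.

Using inclusion–exclusion:
P(A ∪ B ∪ C) = 0.367 + 0.479 + 0.402 − 0.139 − 0.168 − 0.128 + 0.034 = 0.847

0.847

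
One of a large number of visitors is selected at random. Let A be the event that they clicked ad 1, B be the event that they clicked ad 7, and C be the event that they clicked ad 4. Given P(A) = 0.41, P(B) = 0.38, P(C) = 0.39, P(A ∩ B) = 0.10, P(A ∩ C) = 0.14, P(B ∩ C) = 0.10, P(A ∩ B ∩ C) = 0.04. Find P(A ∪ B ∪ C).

Apply inclusion-exclusion:
P(A ∪ B ∪ C) = 0.41 + 0.38 + 0.39 − 0.10 − 0.14 − 0.10 + 0.04 = 0.88

0.88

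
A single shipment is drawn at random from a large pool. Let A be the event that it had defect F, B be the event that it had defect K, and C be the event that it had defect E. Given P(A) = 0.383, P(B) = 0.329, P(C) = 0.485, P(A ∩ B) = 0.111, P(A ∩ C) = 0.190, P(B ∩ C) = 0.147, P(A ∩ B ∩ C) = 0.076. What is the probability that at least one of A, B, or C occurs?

0.825

By inclusion-exclusion,
P(A ∪ B ∪ C) = 0.383 + 0.329 + 0.485 − 0.111 − 0.190 − 0.147 + 0.076 = 0.825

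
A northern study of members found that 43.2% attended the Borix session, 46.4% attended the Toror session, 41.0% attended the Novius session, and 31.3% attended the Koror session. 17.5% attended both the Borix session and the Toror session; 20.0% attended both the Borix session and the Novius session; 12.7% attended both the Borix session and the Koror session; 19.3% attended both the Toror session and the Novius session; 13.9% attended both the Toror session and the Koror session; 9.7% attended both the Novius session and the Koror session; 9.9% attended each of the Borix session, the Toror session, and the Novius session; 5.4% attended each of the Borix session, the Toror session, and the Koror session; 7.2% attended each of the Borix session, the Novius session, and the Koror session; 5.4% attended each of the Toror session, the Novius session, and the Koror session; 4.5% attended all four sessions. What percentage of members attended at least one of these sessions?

92.2%

By inclusion-exclusion,
P(≥1) = 43.2 + 46.4 + 41.0 + 31.3 − 17.5 − 20.0 − 12.7 − 19.3 − 13.9 − 9.7 + 9.9 + 5.4 + 7.2 + 5.4 − 4.5 = 92.2%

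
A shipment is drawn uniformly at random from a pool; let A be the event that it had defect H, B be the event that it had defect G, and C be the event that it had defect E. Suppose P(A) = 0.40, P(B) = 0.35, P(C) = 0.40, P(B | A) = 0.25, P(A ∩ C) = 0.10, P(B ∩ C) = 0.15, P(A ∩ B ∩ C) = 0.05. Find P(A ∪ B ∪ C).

P(A ∩ B) = P(A)·P(B|A) = 0.40 × 0.25 = 0.10
Using inclusion–exclusion:
P(A ∪ B ∪ C) = 0.40 + 0.35 + 0.40 − 0.10 − 0.10 − 0.15 + 0.05 = 0.85

0.85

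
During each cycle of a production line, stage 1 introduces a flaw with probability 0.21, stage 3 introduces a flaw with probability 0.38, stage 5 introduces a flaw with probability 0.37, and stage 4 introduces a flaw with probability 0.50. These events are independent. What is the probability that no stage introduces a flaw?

P(none) = (1 − 0.21) × (1 − 0.38) × (1 − 0.37) × (1 − 0.50) = 0.79 × 0.62 × 0.63 × 0.50 = 0.154287

0.154287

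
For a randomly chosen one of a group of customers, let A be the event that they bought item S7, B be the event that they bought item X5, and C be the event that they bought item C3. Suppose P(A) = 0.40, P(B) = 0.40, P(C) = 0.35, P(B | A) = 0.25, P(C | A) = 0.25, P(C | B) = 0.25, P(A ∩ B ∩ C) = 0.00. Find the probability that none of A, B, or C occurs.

0.15

P(A ∩ B) = P(A)·P(B|A) = 0.40 × 0.25 = 0.10
P(A ∩ C) = P(A)·P(C|A) = 0.40 × 0.25 = 0.10
P(B ∩ C) = P(B)·P(C|B) = 0.40 × 0.25 = 0.10
P(A ∪ B ∪ C) = 0.40 + 0.40 + 0.35 − 0.10 − 0.10 − 0.10 + 0.00 = 0.85
P(none) = 1 − 0.85 = 0.15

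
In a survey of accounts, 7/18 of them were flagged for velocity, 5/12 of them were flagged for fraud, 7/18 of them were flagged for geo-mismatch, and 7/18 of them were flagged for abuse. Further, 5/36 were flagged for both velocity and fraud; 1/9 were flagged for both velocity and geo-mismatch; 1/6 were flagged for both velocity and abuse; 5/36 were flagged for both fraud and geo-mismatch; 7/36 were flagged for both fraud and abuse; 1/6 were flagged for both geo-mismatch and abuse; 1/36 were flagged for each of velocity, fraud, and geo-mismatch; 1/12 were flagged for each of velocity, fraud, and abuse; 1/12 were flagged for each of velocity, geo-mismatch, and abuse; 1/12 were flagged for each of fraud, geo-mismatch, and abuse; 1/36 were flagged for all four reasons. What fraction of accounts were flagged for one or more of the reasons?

11/12

P(≥1) = 7/18 + 5/12 + 7/18 + 7/18 − 5/36 − 1/9 − 1/6 − 5/36 − 7/36 − 1/6 + 1/36 + 1/12 + 1/12 + 1/12 − 1/36 = 11/12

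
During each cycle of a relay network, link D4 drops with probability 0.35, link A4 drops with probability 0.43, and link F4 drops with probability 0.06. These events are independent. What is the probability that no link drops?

P(none) = (1 − 0.35) × (1 − 0.43) × (1 − 0.06) = 0.65 × 0.57 × 0.94 = 0.34827

0.34827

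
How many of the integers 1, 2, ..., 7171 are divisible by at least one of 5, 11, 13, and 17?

Inclusion–exclusion gives
1434 + 651 + 551 + 421 − 130 − 110 − 84 − 50 − 38 − 32 + 10 + 7 + 6 + 2 − 0 = 2638

2638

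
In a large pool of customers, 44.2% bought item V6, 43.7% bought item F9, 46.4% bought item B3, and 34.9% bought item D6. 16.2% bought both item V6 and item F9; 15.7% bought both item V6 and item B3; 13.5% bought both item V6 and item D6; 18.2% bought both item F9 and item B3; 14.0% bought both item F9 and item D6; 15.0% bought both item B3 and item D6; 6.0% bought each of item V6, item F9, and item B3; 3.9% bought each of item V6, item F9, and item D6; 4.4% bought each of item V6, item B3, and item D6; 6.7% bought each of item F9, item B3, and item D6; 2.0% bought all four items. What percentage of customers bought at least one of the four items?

By inclusion–exclusion:
P(union) = 44.2 + 43.7 + 46.4 + 34.9 − 16.2 − 15.7 − 13.5 − 18.2 − 14.0 − 15.0 + 6.0 + 3.9 + 4.4 + 6.7 − 2.0 = 95.6%

95.6%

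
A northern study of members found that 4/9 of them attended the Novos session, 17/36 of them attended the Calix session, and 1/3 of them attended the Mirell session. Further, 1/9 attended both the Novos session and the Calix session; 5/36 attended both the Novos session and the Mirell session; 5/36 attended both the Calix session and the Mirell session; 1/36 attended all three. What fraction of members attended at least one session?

8/9

Using inclusion–exclusion:
P(union) = 4/9 + 17/36 + 1/3 − 1/9 − 5/36 − 5/36 + 1/36 = 8/9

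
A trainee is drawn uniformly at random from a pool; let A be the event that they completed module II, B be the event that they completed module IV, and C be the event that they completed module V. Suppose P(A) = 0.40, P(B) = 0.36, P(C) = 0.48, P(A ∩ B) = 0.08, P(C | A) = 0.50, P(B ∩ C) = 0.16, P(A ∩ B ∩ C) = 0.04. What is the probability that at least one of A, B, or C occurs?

0.84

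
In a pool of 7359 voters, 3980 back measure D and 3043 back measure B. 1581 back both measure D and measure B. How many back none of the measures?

1917

|union| = 3980 + 3043 − 1581 = 5442
None: 7359 − 5442 = 1917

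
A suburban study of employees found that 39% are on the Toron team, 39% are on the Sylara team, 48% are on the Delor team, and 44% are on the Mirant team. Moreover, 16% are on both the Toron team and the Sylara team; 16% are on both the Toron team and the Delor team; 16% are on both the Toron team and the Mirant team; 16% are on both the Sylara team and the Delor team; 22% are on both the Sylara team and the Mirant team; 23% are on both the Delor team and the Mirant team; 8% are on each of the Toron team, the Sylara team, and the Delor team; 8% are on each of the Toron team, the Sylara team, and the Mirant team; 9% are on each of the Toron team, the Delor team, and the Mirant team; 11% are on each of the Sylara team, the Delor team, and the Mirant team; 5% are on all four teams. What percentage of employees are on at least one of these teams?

P(at least one) = 39 + 39 + 48 + 44 − 16 − 16 − 16 − 16 − 22 − 23 + 8 + 8 + 9 + 11 − 5 = 92%

92%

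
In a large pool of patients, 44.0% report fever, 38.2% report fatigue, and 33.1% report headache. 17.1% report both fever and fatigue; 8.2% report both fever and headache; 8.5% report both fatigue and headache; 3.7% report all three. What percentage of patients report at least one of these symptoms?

P(at least one) = 44.0 + 38.2 + 33.1 − 17.1 − 8.2 − 8.5 + 3.7 = 85.2%

85.2%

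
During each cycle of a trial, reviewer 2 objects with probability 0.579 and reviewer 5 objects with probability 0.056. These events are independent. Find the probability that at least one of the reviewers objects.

0.602576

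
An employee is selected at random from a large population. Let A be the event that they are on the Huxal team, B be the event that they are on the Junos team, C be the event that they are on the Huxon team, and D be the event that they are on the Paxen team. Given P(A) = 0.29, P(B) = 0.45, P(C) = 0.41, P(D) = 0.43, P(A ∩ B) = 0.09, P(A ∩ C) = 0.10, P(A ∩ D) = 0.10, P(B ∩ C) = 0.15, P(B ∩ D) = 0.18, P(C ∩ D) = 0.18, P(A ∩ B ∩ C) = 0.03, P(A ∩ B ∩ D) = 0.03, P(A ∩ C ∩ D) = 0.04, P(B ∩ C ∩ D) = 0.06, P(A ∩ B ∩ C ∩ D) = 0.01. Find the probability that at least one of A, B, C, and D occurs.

0.93

Inclusion–exclusion gives
P(A ∪ B ∪ C ∪ D) = 0.29 + 0.45 + 0.41 + 0.43 − 0.09 − 0.10 − 0.10 − 0.15 − 0.18 − 0.18 + 0.03 + 0.03 + 0.04 + 0.06 − 0.01 = 0.93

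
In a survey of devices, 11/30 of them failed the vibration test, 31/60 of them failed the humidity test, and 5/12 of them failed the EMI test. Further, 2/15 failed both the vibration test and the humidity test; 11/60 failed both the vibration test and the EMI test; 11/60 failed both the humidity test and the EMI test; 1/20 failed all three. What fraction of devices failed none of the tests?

3/20

P(union) = 11/30 + 31/60 + 5/12 − 2/15 − 11/60 − 11/60 + 1/20 = 17/20
P(none) = 1 − 17/20 = 3/20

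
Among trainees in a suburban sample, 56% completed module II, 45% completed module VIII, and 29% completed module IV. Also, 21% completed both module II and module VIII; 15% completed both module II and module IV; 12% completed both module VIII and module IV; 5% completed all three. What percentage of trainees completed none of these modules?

13%

P(at least one) = 56 + 45 + 29 − 21 − 15 − 12 + 5 = 87%
P(none) = 100% − 87% = 13%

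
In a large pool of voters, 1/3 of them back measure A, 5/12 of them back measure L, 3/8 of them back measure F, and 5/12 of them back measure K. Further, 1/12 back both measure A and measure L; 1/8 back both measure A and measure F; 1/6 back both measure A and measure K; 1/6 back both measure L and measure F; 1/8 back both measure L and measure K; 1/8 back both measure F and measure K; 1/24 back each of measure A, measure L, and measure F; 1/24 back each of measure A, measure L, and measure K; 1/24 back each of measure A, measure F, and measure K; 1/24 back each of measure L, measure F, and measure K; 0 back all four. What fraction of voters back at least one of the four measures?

11/12

P(at least one) = 1/3 + 5/12 + 3/8 + 5/12 − 1/12 − 1/8 − 1/6 − 1/6 − 1/8 − 1/8 + 1/24 + 1/24 + 1/24 + 1/24 − 0 = 11/12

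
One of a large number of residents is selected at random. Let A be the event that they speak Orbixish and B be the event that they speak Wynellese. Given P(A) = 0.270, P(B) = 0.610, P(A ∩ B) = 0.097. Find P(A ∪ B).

0.783

Apply inclusion-exclusion:
P(A ∪ B) = 0.270 + 0.610 − 0.097 = 0.783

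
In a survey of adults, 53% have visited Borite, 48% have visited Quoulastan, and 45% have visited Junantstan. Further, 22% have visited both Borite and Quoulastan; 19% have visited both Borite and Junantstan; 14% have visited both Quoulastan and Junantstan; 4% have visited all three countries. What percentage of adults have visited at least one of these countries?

95%

Inclusion–exclusion gives
P(union) = 53 + 48 + 45 − 22 − 19 − 14 + 4 = 95%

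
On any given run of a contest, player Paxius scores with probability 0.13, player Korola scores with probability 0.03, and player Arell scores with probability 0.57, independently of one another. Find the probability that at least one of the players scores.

0.637123

Since the events are independent, P(none) is the product of the individual non-occurrence probabilities.
P(none) = (1 − 0.13) × (1 − 0.03) × (1 − 0.57) = 0.87 × 0.97 × 0.43 = 0.362877
P(at least one) = 1 − 0.362877 = 0.637123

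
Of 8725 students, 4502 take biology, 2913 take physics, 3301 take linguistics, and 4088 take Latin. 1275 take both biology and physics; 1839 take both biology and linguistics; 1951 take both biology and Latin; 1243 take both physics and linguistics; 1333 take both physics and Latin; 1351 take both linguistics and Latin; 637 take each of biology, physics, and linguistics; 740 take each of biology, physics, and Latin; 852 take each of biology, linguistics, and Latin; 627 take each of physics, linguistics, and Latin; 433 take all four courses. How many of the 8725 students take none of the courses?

N(≥1) = 4502 + 2913 + 3301 + 4088 − 1275 − 1839 − 1951 − 1243 − 1333 − 1351 + 637 + 740 + 852 + 627 − 433 = 8235
None: 8725 − 8235 = 490

490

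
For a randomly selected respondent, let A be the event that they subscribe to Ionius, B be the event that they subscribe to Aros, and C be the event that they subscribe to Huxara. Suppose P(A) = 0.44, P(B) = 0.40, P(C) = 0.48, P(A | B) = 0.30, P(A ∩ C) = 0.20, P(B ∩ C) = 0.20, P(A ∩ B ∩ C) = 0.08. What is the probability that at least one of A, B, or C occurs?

P(A ∩ B) = P(B)·P(A|B) = 0.40 × 0.30 = 0.12
P(A ∪ B ∪ C) = 0.44 + 0.40 + 0.48 − 0.12 − 0.20 − 0.20 + 0.08 = 0.88

0.88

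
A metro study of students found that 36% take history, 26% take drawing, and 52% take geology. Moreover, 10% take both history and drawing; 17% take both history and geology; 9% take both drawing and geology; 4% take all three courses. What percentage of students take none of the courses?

Inclusion–exclusion gives
P(≥1) = 36 + 26 + 52 − 10 − 17 − 9 + 4 = 82%
P(none) = 100% − 82% = 18%

18%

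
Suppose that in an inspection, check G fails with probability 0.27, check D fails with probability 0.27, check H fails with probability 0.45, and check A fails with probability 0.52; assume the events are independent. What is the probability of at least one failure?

P(none) = (1 − 0.27) × (1 − 0.27) × (1 − 0.45) × (1 − 0.52) = 0.73 × 0.73 × 0.55 × 0.48 = 0.1406856
P(at least one) = 1 − 0.1406856 = 0.8593144

0.8593144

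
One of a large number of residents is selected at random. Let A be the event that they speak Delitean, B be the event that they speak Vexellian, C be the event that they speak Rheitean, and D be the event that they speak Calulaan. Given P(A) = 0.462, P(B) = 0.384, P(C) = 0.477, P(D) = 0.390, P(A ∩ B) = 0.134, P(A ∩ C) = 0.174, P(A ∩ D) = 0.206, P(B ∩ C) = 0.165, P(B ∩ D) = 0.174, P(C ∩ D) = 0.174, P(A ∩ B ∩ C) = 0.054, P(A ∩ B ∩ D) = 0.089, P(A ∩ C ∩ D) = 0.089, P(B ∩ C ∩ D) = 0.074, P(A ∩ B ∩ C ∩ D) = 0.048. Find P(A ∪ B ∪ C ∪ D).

0.944

Inclusion–exclusion gives
P(A ∪ B ∪ C ∪ D) = 0.462 + 0.384 + 0.477 + 0.390 − 0.134 − 0.174 − 0.206 − 0.165 − 0.174 − 0.174 + 0.054 + 0.089 + 0.089 + 0.074 − 0.048 = 0.944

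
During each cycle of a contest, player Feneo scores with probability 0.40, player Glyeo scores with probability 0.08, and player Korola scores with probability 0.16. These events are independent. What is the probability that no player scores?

0.46368

P(none) = (1 − 0.40) × (1 − 0.08) × (1 − 0.16) = 0.60 × 0.92 × 0.84 = 0.46368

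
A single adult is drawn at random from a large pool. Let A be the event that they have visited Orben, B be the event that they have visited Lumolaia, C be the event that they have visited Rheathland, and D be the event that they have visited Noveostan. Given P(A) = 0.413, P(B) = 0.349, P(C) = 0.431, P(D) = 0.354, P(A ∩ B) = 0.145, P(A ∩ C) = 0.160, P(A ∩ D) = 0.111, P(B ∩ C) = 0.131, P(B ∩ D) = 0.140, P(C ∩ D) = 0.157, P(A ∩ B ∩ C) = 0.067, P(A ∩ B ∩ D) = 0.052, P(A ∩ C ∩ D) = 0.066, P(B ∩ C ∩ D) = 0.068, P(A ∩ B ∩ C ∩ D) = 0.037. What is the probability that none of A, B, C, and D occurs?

0.081

Using inclusion–exclusion:
P(A ∪ B ∪ C ∪ D) = 0.413 + 0.349 + 0.431 + 0.354 − 0.145 − 0.160 − 0.111 − 0.131 − 0.140 − 0.157 + 0.067 + 0.052 + 0.066 + 0.068 − 0.037 = 0.919
P(none) = 1 − 0.919 = 0.081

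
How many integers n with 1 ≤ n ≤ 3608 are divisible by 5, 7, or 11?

1359

Apply inclusion-exclusion:
⌊3608/5⌋ + ⌊3608/7⌋ + ⌊3608/11⌋ − ⌊3608/35⌋ − ⌊3608/55⌋ − ⌊3608/77⌋ + ⌊3608/385⌋ = 721 + 515 + 328 − 103 − 65 − 46 + 9 = 1359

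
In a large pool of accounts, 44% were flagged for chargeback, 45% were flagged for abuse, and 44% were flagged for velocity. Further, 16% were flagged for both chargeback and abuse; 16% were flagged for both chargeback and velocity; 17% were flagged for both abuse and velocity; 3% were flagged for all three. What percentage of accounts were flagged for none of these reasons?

By inclusion–exclusion:
P(at least one) = 44 + 45 + 44 − 16 − 16 − 17 + 3 = 87%
P(none) = 100% − 87% = 13%

13%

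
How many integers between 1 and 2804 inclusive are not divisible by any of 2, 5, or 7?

floor(2804/2) + floor(2804/5) + floor(2804/7) − floor(2804/10) − floor(2804/14) − floor(2804/35) + floor(2804/70) = 1402 + 560 + 400 − 280 − 200 − 80 + 40 = 1842
2804 − 1842 = 962

962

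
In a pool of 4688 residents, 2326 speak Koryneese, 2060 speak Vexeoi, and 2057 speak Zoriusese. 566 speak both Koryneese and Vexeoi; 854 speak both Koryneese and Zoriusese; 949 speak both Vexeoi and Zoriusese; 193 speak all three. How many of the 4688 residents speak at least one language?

Using inclusion–exclusion:
N(≥1) = 2326 + 2060 + 2057 − 566 − 854 − 949 + 193 = 4267

4267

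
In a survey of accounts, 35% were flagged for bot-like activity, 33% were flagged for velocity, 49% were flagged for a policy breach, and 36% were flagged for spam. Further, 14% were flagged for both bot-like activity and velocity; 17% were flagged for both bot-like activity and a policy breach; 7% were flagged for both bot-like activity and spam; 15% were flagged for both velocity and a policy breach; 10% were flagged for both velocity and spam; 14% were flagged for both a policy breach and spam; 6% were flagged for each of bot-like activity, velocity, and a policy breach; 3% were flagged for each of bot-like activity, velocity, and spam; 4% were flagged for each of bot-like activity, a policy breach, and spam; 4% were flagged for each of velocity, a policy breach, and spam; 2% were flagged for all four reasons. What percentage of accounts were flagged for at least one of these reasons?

By inclusion-exclusion,
P(at least one) = 35 + 33 + 49 + 36 − 14 − 17 − 7 − 15 − 10 − 14 + 6 + 3 + 4 + 4 − 2 = 91%

91%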